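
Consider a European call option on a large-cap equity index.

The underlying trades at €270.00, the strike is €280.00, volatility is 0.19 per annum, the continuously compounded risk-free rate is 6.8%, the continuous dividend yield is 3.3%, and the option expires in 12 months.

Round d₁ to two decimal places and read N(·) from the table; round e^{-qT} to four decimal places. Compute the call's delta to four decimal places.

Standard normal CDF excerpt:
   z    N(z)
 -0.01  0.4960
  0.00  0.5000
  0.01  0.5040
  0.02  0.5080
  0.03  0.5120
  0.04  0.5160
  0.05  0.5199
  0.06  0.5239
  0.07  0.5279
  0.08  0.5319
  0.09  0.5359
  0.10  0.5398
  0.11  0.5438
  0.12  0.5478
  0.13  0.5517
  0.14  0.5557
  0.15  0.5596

σ√T = 0.19·√1 = 0.1900
d₁ = [ln(270/280) + (0.068 − 0.033 + 0.19²/2)·1] / 0.1900 = [-0.0364 + 0.0530] / 0.1900 = 0.0878 ≈ 0.09
N(d₁) = N(0.09) = 0.5359
Δ_call = exp(−qT)·N(d₁) = 0.9675·0.5359 = 0.5185

0.5185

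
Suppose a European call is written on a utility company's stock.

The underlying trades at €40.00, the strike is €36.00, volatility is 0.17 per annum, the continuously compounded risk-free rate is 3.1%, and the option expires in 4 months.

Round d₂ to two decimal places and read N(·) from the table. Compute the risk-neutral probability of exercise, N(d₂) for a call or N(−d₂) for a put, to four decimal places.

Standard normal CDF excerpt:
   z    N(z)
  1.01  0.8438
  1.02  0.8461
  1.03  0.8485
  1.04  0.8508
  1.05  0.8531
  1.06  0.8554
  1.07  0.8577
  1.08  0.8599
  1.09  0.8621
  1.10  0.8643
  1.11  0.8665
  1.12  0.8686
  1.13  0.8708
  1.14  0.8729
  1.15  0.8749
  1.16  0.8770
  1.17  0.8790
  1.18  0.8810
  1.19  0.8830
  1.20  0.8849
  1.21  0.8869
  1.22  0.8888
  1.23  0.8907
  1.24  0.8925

0.8708

T = 0.3333;  σ√T = 0.0981
d₁ = [ln(40/36) + (0.031 + 0.17²/2)·0.3333] / 0.0981 = [0.1054 + 0.0152] / 0.0981 = 1.2278 ≈ 1.23
d₂ = d₁ − σ√T = 1.2278 − 0.0981 = 1.1297 ≈ 1.13
Risk-neutral Pr[S_T > K] = N(d₂) = N(1.13) = 0.8708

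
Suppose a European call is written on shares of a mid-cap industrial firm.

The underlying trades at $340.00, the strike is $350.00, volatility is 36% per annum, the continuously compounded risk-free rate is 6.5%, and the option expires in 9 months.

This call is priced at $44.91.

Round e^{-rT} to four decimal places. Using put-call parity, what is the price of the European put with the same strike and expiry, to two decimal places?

exp(−rT) = exp(−0.065·0.75) = 0.9524
Put-call parity: C − P = S − K·e^(−rT) = 340 − 350·0.9524 = 340 − 333.3400 = 6.6600
P = C − (C − P) = 44.91 − (6.6600) = 38.2500

$38.25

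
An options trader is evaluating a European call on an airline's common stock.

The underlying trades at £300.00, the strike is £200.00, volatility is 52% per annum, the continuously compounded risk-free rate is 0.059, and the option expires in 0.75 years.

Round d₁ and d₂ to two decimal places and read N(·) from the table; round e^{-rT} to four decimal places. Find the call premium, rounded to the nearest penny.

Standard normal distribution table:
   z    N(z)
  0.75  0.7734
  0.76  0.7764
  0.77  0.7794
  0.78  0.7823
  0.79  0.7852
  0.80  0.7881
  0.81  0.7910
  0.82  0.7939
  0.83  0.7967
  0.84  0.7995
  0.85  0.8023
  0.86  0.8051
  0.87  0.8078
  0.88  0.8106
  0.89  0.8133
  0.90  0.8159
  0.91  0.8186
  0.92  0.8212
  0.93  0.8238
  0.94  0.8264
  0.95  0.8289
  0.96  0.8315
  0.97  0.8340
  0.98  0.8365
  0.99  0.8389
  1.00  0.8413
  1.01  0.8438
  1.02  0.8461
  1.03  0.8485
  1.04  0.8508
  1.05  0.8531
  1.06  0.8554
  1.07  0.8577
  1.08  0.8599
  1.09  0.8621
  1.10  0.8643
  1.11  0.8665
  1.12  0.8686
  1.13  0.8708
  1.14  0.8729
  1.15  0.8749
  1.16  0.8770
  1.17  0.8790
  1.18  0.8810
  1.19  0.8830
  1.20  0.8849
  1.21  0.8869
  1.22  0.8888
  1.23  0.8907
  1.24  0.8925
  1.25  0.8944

£117.51

σ√T = 0.52 × 0.8660 = 0.4503
d₁ = [ln(300/200) + (0.059 + 0.52²/2)·0.75] / 0.4503 = [0.4055 + 0.1457] / 0.4503 = 1.2238 ≈ 1.22
d₂ = d₁ − σ√T = 1.2238 − 0.4503 = 0.7735 ≈ 0.77
e^(−rT) = e^(−0.059·0.75) = 0.9567
N(d₁) = N(1.22) = 0.8888;  N(d₂) = N(0.77) = 0.7794
C = 300·0.8888 − 200·0.9567·0.7794 = 266.6400 − 149.1304 = 117.5096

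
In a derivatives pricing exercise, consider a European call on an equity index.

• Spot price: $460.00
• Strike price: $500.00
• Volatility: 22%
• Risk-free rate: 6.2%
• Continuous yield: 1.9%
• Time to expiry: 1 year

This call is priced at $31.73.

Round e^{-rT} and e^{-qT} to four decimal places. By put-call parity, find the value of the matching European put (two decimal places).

exp(−qT) = exp(−0.019·1) = 0.9812;  exp(−rT) = exp(−0.062·1) = 0.9399
Put-call parity: C − P = S·e^(−qT) − K·e^(−rT) = 460·0.9812 − 500·0.9399 = 451.3520 − 469.9500 = -18.5980
P = C − (C − P) = 31.73 − (-18.5980) = 50.3280

$50.33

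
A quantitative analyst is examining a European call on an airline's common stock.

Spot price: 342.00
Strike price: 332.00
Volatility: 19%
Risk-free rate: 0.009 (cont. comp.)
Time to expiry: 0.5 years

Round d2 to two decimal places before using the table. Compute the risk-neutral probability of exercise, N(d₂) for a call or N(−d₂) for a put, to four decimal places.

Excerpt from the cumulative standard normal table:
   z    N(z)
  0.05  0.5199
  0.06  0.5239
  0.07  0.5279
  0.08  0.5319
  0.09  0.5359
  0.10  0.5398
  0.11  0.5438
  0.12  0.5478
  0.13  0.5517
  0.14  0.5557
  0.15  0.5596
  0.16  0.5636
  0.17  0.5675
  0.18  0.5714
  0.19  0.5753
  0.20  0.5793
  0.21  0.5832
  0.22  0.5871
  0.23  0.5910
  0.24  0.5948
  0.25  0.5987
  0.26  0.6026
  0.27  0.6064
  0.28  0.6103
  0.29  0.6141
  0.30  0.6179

T = 0.5;  σ√T = 0.1344
ln(S/K) + (r + σ²/2)T = ln(342/332) + (0.009 + 0.19²/2)·0.5 = 0.0297 + 0.0135 = 0.0432
d₁ = 0.0432 / 0.1344 = 0.3216 ≈ 0.32
d₂ = d₁ − σ√T = 0.3216 − 0.1344 = 0.1872 ≈ 0.19
Pr(exercise) under Q = N(d₂) = 0.5753

0.5753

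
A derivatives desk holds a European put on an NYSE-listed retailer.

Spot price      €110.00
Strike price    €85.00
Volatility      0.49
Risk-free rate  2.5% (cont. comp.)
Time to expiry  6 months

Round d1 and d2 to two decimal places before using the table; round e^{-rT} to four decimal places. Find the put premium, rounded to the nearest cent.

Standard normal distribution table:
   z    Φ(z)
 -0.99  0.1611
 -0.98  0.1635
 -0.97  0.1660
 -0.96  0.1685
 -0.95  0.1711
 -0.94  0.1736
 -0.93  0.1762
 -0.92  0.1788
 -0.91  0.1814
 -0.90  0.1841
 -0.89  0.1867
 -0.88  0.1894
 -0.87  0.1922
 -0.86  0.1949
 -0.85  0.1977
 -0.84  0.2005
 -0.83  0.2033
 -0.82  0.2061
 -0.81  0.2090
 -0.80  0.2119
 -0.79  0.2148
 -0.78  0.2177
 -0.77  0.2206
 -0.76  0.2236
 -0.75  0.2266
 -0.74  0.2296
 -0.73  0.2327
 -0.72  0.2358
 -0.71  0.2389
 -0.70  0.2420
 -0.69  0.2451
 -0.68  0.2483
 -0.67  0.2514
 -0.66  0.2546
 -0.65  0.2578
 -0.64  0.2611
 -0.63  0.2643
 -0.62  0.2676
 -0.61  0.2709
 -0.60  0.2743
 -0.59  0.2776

σ√T = 0.49·√0.5 = 0.3465
d₁ = [ln(110/85) + (0.025 + 0.49²/2)·0.5] / 0.3465 = [0.2578 + 0.0725] / 0.3465 = 0.9535 ≈ 0.95
d₂ = d₁ − σ√T = 0.9535 − 0.3465 = 0.6070 ≈ 0.61
exp(−rT) = exp(−0.025·0.5) = 0.9876
N(−d₂) = N(-0.61) = 0.2709;  N(−d₁) = N(-0.95) = 0.1711
P = 85·0.9876·0.2709 − 110·0.1711 = 22.7410 − 18.8210 = 3.9200

€3.92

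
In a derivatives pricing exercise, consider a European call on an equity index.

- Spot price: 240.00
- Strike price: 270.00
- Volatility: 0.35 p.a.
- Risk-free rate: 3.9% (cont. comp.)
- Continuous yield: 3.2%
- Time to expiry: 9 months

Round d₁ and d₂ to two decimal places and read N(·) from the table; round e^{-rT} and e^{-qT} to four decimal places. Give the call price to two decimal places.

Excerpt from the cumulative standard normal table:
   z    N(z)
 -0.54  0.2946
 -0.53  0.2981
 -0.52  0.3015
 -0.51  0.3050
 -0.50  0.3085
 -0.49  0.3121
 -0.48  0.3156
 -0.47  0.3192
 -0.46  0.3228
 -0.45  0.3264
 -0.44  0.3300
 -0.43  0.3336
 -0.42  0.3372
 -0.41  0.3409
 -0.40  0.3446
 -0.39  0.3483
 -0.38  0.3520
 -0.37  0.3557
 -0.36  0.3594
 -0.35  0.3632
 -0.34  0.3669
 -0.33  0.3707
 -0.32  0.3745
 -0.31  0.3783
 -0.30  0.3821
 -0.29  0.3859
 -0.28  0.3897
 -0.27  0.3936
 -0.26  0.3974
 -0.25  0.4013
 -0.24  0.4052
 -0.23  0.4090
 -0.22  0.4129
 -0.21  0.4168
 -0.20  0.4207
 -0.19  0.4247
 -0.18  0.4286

σ√T = 0.35 × 0.8660 = 0.3031
d₁ = [ln(240/270) + (0.039 − 0.032 + 0.35²/2)·0.75] / 0.3031 = [-0.1178 + 0.0512] / 0.3031 = -0.2197 which rounds to -0.22
d₂ = d₁ − σ√T = -0.2197 − 0.3031 = -0.5228 which rounds to -0.52
e^(−qT) = e^(−0.032·0.75) = 0.9763;  e^(−rT) = e^(−0.039·0.75) = 0.9712
C = 240·0.9763·N(-0.22) − 270·0.9712·N(-0.52) = 240·0.9763·0.4129 − 270·0.9712·0.3015 = 96.7474 − 79.0605 = 17.6869

17.69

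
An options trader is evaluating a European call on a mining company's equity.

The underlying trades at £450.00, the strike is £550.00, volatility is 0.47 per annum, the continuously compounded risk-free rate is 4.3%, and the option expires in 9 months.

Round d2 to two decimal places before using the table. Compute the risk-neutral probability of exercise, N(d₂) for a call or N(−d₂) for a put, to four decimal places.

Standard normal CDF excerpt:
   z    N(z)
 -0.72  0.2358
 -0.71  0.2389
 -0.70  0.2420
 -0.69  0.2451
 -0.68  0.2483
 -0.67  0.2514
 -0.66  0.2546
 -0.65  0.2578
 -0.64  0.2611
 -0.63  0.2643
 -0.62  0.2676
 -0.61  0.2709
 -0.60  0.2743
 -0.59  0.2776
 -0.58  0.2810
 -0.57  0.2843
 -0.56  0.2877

σ√T = 0.47 × 0.8660 = 0.4070
d₁ = [ln(450/550) + (0.043 + 0.47²/2)·0.75] / 0.4070 = [-0.2007 + 0.1151] / 0.4070 = -0.2103 ≈ -0.21
d₂ = d₁ − σ√T = -0.2103 − 0.4070 = -0.6173 ≈ -0.62
Risk-neutral Pr[S_T > K] = N(d₂) = N(-0.62) = 0.2676

0.2676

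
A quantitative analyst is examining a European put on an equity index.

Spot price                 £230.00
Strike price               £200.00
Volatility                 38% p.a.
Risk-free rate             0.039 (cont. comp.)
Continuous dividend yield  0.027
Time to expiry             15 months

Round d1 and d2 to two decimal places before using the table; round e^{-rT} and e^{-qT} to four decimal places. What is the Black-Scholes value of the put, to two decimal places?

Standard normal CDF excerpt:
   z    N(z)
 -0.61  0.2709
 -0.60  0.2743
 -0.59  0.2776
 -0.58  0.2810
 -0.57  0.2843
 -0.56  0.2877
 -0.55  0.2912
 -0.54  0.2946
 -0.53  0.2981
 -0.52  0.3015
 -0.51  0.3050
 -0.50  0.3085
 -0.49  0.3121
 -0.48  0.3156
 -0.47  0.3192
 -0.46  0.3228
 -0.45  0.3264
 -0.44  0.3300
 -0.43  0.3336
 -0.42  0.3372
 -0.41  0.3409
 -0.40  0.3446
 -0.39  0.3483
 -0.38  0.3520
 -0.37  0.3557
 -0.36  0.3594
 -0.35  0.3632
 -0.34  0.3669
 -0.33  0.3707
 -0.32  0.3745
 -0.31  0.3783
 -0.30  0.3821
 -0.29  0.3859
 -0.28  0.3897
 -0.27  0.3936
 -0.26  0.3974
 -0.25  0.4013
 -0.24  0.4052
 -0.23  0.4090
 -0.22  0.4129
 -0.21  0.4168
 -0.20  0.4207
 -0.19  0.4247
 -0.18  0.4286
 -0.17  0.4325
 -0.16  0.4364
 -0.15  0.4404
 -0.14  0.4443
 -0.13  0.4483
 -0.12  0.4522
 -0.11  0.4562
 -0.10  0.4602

£21.40

σ√T = 0.38·√1.25 = 0.4249
d₁ = [ln(230/200) + (0.039 − 0.027 + 0.38²/2)·1.25] / 0.4249 = [0.1398 + 0.1052] / 0.4249 = 0.5767 ⇒ 0.58
d₂ = d₁ − σ√T = 0.5767 − 0.4249 = 0.1518 ⇒ 0.15
exp(−qT) = exp(−0.027·1.25) = 0.9668;  exp(−rT) = exp(−0.039·1.25) = 0.9524
P = 200·0.9524·N(-0.15) − 230·0.9668·N(-0.58) = 200·0.9524·0.4404 − 230·0.9668·0.2810 = 83.8874 − 62.4843 = 21.4031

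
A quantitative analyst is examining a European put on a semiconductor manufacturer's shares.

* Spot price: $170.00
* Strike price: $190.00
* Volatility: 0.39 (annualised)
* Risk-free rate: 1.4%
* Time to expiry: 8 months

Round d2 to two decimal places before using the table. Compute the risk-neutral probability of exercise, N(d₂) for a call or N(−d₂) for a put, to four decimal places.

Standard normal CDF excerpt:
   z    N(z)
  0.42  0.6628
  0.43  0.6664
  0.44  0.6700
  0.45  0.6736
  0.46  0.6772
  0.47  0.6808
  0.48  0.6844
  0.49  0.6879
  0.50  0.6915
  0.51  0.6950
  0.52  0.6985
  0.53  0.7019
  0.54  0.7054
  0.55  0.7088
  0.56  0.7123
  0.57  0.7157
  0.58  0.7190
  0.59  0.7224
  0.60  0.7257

0.6844

σ√T = 0.39·√0.6667 = 0.3184
d₁ = [ln(170/190) + (0.014 + 0.39²/2)·0.6667] / 0.3184 = [-0.1112 + 0.0600] / 0.3184 = -0.1608 → -0.16
d₂ = d₁ − σ√T = -0.1608 − 0.3184 = -0.4792 → -0.48
Pr(exercise) under Q = N(−d₂) = N(0.48) = 0.6844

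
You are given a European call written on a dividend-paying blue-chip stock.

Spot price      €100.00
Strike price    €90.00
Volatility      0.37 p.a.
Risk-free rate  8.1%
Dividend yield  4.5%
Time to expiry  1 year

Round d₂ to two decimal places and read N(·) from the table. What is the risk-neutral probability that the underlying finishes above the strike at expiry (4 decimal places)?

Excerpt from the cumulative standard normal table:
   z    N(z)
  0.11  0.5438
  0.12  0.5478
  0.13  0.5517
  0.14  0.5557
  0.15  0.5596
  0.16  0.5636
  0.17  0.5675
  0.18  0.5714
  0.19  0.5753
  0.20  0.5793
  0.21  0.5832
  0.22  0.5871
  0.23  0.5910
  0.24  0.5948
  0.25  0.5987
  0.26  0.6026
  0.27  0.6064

0.5793

σ√T = 0.37 × 1.0000 = 0.3700
d₁ = [ln(100/90) + (0.081 − 0.045 + ½·0.37²)·1] / (σ√T) = (0.1054 + 0.1045) / 0.3700 = 0.5671 ≈ 0.57
d₂ = 0.5671 − 0.3700 = 0.1971 ≈ 0.20
Risk-neutral Pr[S_T > K] = N(d₂) = N(0.20) = 0.5793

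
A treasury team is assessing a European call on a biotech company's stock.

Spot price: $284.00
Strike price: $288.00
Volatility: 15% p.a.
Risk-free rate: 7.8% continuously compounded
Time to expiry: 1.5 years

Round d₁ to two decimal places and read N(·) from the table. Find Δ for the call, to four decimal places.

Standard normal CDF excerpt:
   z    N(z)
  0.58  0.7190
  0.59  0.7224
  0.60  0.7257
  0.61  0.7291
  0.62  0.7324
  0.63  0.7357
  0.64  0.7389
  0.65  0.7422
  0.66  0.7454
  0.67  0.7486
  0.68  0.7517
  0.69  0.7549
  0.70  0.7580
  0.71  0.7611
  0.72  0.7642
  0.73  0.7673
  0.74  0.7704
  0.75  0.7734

0.7422

σ√T = 0.15 × 1.2247 = 0.1837
d₁ = [ln(284/288) + (0.078 + 0.15²/2)·1.5] / 0.1837 = [-0.0140 + 0.1339] / 0.1837 = 0.6526 → 0.65
N(d₁) = N(0.65) = 0.7422
Δ_call = N(d₁) = 0.7422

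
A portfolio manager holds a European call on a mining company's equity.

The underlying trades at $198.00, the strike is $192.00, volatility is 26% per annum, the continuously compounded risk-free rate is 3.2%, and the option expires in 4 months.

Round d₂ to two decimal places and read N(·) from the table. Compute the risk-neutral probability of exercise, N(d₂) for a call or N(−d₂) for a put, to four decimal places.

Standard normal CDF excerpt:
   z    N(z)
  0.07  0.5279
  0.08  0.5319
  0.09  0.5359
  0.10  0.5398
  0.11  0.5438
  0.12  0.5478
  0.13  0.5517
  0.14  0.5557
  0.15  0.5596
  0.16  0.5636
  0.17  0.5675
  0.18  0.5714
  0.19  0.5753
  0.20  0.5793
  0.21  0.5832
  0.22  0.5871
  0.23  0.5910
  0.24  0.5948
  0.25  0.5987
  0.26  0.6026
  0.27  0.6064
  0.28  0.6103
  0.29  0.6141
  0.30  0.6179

0.5793

T = 0.3333;  σ√T = 0.1501
d₁ = [ln(198/192) + (0.032 + ½·0.26²)·0.3333] / (σ√T) = (0.0308 + 0.0219) / 0.1501 = 0.3511 → 0.35
d₂ = 0.3511 − 0.1501 = 0.2010 → 0.20
Pr(exercise) under Q = N(d₂) = 0.5793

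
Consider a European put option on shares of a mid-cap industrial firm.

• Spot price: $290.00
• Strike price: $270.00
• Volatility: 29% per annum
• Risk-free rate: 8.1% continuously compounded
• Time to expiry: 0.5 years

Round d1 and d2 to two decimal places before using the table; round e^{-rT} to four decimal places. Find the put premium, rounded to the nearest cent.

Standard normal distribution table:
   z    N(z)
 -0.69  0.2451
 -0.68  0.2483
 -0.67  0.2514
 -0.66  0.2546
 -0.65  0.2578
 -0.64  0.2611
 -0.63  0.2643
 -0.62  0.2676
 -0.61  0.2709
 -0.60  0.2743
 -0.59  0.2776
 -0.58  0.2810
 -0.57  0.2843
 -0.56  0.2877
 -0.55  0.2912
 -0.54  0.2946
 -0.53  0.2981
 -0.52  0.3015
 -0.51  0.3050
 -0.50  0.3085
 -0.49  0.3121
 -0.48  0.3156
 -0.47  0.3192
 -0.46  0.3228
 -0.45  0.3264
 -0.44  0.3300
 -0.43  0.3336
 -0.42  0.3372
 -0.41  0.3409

$10.80

σ√T = 0.29·√0.5 = 0.2051
ln(S/K) + (r + σ²/2)T = ln(290/270) + (0.081 + 0.29²/2)·0.5 = 0.0715 + 0.0615 = 0.1330
d₁ = 0.1330 / 0.2051 = 0.6485 which rounds to 0.65
d₂ = d₁ − σ√T = 0.6485 − 0.2051 = 0.4434 which rounds to 0.44
exp(−rT) = exp(−0.081·0.5) = 0.9603
N(−d₂) = N(-0.44) = 0.3300;  N(−d₁) = N(-0.65) = 0.2578
P = 270·0.9603·0.3300 − 290·0.2578 = 85.5627 − 74.7620 = 10.8007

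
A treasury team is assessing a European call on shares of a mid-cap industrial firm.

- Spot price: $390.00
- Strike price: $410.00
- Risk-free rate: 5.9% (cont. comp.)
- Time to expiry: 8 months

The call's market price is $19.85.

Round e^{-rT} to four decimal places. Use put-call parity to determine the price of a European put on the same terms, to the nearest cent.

exp(−rT) = exp(−0.059·0.6667) = 0.9614
Put-call parity: C − P = S − K·e^(−rT) = 390 − 410·0.9614 = 390 − 394.1740 = -4.1740
P = C − (C − P) = 19.85 − (-4.1740) = 24.0240

$24.02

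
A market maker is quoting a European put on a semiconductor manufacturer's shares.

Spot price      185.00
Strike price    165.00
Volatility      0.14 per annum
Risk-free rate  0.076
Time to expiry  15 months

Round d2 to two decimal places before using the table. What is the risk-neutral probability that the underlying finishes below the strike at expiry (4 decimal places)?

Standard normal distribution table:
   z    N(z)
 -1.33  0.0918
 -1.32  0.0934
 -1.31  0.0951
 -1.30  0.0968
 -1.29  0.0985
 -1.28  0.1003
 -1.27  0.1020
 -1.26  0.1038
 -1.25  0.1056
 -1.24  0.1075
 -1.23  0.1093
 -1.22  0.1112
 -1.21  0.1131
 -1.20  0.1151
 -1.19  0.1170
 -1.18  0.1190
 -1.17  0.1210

σ√T = 0.14 × 1.1180 = 0.1565
d₁ = [ln(185/165) + (0.076 + 0.14²/2)·1.25] / 0.1565 = [0.1144 + 0.1072] / 0.1565 = 1.4161 ⇒ 1.42
d₂ = d₁ − σ√T = 1.4161 − 0.1565 = 1.2596 ⇒ 1.26
Risk-neutral Pr[S_T < K] = N(−d₂) = N(-1.26) = 0.1038

0.1038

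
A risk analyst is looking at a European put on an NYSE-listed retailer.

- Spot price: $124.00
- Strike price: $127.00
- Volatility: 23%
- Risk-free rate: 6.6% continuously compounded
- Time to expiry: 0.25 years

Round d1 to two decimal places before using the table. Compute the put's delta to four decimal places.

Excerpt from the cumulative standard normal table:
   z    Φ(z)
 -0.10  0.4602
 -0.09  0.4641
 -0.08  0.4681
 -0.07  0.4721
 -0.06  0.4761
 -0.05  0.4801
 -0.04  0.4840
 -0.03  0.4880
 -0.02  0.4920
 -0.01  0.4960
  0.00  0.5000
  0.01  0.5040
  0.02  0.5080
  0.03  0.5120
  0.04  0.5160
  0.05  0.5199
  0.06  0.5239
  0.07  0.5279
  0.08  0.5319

-0.5040

T = 0.25;  σ√T = 0.1150
d₁ = [ln(124/127) + (0.066 + ½·0.23²)·0.25] / (σ√T) = (-0.0239 + 0.0231) / 0.1150 = -0.0069 → -0.01
N(d₁) = N(-0.01) = 0.4960
Δ_put = N(d₁) − 1 = 0.4960 − 1 = -0.5040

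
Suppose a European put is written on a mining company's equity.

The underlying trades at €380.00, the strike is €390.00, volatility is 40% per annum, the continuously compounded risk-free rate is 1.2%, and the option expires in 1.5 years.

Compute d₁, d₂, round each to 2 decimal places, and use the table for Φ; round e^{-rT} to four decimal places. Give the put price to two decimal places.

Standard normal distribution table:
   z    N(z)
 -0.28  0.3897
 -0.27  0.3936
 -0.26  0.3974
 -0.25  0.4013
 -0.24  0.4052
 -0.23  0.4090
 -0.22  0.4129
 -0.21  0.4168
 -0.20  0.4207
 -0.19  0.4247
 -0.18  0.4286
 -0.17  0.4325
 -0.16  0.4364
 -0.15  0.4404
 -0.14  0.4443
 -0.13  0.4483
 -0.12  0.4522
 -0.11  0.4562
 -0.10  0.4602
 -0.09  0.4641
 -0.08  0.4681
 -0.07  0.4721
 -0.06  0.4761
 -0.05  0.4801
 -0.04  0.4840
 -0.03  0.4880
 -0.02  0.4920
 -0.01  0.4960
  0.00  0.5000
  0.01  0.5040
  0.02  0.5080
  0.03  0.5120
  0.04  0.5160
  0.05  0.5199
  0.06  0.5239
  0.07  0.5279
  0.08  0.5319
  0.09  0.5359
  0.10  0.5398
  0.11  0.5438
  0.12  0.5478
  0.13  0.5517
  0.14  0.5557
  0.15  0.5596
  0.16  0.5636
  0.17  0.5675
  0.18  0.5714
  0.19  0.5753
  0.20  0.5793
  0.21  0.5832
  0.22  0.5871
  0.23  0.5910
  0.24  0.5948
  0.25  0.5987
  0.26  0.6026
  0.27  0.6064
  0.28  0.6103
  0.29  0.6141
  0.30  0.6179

σ√T = 0.4·√1.5 = 0.4899
ln(S/K) + (r + σ²/2)T = ln(380/390) + (0.012 + 0.4²/2)·1.5 = -0.0260 + 0.1380 = 0.1120
d₁ = 0.1120 / 0.4899 = 0.2287 ⇒ 0.23
d₂ = d₁ − σ√T = 0.2287 − 0.4899 = -0.2612 ⇒ -0.26
e^(−rT) = e^(−0.012·1.5) = 0.9822
P = 390·0.9822·N(0.26) − 380·N(-0.23) = 390·0.9822·0.6026 − 380·0.4090 = 230.8308 − 155.4200 = 75.4108

€75.41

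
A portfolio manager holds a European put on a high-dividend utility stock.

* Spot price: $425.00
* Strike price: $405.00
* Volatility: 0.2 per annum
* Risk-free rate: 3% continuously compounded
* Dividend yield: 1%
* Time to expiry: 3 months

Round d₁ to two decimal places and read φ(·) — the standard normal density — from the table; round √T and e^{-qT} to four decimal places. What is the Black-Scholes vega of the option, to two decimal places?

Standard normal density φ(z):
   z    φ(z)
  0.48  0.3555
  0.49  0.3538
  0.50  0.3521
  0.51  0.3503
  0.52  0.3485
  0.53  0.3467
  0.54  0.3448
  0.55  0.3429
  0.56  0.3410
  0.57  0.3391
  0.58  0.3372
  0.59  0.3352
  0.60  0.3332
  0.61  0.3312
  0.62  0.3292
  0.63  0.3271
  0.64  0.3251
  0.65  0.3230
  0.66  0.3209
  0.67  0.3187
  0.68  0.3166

σ√T = 0.2 × 0.5000 = 0.1000
d₁ = [ln(425/405) + (0.03 − 0.01 + 0.2²/2)·0.25] / 0.1000 = [0.0482 + 0.0100] / 0.1000 = 0.5820 → 0.58
√T = √0.25 = 0.5000
φ(d₁) = φ(0.58) = 0.3372
exp(−qT) = exp(−0.01·0.25) = 0.9975
vega = S·exp(−qT)·φ(d₁)·√T = 425·0.9975·0.3372·0.5000 = 71.4759

71.48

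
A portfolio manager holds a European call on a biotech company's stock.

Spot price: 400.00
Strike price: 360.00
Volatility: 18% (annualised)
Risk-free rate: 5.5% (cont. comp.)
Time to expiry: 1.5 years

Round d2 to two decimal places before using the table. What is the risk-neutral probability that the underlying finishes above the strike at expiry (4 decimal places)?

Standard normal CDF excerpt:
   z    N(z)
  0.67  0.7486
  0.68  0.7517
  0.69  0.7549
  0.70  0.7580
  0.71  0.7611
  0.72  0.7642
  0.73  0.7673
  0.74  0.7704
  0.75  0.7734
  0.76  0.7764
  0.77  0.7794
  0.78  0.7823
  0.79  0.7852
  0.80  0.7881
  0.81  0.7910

0.7704

T = 1.5;  σ√T = 0.2205
d₁ = [ln(400/360) + (0.055 + 0.18²/2)·1.5] / 0.2205 = [0.1054 + 0.1068] / 0.2205 = 0.9624 which rounds to 0.96
d₂ = d₁ − σ√T = 0.9624 − 0.2205 = 0.7419 which rounds to 0.74
Risk-neutral Pr[S_T > K] = N(d₂) = N(0.74) = 0.7704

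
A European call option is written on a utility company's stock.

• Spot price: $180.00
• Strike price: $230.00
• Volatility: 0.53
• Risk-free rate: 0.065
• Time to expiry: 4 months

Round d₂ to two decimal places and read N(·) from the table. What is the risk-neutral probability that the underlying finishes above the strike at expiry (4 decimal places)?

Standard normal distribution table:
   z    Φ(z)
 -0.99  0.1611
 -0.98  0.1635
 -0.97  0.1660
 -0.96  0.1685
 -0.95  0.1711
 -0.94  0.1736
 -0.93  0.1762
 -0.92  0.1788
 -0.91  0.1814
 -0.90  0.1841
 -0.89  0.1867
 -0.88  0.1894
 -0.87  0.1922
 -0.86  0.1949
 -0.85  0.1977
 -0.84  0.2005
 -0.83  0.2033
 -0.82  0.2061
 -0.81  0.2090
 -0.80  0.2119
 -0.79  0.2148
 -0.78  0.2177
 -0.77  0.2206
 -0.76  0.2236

0.1894

T = 0.3333;  σ√T = 0.3060
d₁ = [ln(180/230) + (0.065 + ½·0.53²)·0.3333] / (σ√T) = (-0.2451 + 0.0685) / 0.3060 = -0.5773 ≈ -0.58
d₂ = -0.5773 − 0.3060 = -0.8833 ≈ -0.88
Pr(exercise) under Q = N(d₂) = 0.1894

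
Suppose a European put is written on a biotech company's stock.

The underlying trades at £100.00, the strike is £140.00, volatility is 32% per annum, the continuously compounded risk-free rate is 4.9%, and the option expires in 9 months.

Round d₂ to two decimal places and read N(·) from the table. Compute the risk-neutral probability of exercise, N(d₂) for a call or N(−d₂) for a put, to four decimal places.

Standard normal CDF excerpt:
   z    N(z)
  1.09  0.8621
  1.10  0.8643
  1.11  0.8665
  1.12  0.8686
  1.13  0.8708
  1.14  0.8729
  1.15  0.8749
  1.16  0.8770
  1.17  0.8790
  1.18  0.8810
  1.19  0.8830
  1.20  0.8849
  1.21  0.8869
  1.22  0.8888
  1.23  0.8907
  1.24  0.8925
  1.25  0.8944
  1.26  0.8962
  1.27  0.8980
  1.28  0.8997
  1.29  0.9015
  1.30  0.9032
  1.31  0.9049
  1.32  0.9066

0.8888

T = 0.75;  σ√T = 0.2771
d₁ = [ln(100/140) + (0.049 + 0.32²/2)·0.75] / 0.2771 = [-0.3365 + 0.0752] / 0.2771 = -0.9430 which rounds to -0.94
d₂ = d₁ − σ√T = -0.9430 − 0.2771 = -1.2201 which rounds to -1.22
Pr(exercise) under Q = N(−d₂) = N(1.22) = 0.8888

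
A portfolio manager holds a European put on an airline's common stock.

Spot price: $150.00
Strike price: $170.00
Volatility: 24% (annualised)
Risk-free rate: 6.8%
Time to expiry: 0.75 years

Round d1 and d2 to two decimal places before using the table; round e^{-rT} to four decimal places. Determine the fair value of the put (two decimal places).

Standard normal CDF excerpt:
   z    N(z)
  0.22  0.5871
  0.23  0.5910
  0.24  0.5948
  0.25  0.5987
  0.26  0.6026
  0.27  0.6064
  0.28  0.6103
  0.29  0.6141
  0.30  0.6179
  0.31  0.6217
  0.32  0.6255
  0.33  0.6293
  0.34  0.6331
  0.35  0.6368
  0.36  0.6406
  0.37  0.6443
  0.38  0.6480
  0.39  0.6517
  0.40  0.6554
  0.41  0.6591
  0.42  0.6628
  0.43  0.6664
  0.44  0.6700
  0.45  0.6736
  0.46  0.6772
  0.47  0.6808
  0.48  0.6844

$19.60

σ√T = 0.24 × 0.8660 = 0.2078
d₁ = [ln(150/170) + (0.068 + 0.24²/2)·0.75] / 0.2078 = [-0.1252 + 0.0726] / 0.2078 = -0.2529 → -0.25
d₂ = d₁ − σ√T = -0.2529 − 0.2078 = -0.4607 → -0.46
e^(−rT) = e^(−0.068·0.75) = 0.9503
N(−d₂) = N(0.46) = 0.6772;  N(−d₁) = N(0.25) = 0.5987
P = 170·0.9503·0.6772 − 150·0.5987 = 109.4023 − 89.8050 = 19.5973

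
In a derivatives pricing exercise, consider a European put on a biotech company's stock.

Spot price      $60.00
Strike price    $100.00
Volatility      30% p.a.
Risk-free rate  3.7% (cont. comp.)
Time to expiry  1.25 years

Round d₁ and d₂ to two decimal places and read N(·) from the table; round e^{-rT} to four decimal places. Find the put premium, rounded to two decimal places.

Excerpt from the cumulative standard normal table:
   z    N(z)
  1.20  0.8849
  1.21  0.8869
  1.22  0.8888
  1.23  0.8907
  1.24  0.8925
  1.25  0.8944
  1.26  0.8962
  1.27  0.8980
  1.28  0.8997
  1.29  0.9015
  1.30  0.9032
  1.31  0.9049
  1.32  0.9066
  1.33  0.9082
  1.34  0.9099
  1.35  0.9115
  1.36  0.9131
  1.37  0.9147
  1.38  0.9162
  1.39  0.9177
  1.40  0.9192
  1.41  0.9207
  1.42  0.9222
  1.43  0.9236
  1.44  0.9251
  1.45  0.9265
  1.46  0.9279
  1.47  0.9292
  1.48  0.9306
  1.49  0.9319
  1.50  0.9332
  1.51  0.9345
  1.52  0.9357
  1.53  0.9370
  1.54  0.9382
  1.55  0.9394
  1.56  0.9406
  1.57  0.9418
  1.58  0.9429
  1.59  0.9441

$36.37

σ√T = 0.3·√1.25 = 0.3354
d₁ = [ln(60/100) + (0.037 + ½·0.3²)·1.25] / (σ√T) = (-0.5108 + 0.1025) / 0.3354 = -1.2174 → -1.22
d₂ = -1.2174 − 0.3354 = -1.5528 → -1.55
e^(−rT) = e^(−0.037·1.25) = 0.9548
N(−d₂) = N(1.55) = 0.9394;  N(−d₁) = N(1.22) = 0.8888
P = 100·0.9548·0.9394 − 60·0.8888 = 89.6939 − 53.3280 = 36.3659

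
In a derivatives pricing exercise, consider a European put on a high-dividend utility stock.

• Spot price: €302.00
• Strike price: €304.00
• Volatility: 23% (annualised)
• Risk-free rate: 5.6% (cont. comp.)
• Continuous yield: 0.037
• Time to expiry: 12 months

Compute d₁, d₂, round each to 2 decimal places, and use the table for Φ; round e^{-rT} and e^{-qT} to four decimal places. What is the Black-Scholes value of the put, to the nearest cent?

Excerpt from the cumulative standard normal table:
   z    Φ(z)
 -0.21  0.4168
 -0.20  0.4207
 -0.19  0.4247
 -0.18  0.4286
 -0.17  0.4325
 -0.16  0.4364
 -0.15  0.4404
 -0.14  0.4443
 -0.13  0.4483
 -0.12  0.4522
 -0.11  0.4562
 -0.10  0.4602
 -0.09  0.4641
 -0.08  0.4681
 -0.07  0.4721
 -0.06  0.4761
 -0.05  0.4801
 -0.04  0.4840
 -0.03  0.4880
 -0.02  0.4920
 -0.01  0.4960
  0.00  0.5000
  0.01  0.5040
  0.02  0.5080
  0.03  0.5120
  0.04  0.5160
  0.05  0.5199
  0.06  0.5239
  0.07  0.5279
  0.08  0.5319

€24.71

σ√T = 0.23 × 1.0000 = 0.2300
d₁ = [ln(302/304) + (0.056 − 0.037 + 0.23²/2)·1] / 0.2300 = [-0.0066 + 0.0455] / 0.2300 = 0.1689 ⇒ 0.17
d₂ = d₁ − σ√T = 0.1689 − 0.2300 = -0.0611 ⇒ -0.06
exp(−qT) = exp(−0.037·1) = 0.9637;  exp(−rT) = exp(−0.056·1) = 0.9455
N(−d₂) = N(0.06) = 0.5239;  N(−d₁) = N(-0.17) = 0.4325
P = 304·0.9455·0.5239 − 302·0.9637·0.4325 = 150.5856 − 125.8737 = 24.7119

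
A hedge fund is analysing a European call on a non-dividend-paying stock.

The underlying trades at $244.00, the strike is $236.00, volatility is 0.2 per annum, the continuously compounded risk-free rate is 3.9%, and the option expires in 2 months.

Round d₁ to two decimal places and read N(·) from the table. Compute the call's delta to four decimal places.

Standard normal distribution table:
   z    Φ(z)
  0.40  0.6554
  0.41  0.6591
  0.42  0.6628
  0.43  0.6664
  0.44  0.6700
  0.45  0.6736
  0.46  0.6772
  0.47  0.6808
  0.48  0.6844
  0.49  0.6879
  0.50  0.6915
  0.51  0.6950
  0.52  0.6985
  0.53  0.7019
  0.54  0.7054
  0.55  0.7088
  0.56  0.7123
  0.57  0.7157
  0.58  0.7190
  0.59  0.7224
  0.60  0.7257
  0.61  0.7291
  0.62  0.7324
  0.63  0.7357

σ√T = 0.2·√0.1667 = 0.0816
d₁ = [ln(244/236) + (0.039 + ½·0.2²)·0.1667] / (σ√T) = (0.0333 + 0.0098) / 0.0816 = 0.5287 → 0.53
N(d₁) = N(0.53) = 0.7019
Δ_call = N(d₁) = 0.7019

0.7019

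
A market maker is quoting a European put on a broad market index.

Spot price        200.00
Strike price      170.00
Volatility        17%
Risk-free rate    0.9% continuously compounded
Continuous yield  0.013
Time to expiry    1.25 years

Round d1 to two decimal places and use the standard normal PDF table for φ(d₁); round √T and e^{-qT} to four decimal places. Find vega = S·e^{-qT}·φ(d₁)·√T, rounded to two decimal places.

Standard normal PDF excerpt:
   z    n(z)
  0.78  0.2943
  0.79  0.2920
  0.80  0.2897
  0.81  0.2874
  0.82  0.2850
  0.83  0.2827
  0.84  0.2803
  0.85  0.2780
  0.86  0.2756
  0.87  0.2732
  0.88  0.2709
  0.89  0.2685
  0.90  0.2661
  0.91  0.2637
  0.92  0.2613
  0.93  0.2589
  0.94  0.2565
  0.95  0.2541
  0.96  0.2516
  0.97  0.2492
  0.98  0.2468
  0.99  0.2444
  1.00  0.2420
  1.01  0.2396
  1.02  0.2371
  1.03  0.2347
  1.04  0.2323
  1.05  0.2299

σ√T = 0.17·√1.25 = 0.1901
d₁ = [ln(200/170) + (0.009 − 0.013 + 0.17²/2)·1.25] / 0.1901 = [0.1625 + 0.0131] / 0.1901 = 0.9238 → 0.92
√T = √1.25 = 1.1180
φ(d₁) = φ(0.92) = 0.2613
e^(−qT) = e^(−0.013·1.25) = 0.9839
vega = S·e^(−qT)·φ(d₁)·√T = 200·0.9839·0.2613·1.1180 = 57.4860

57.49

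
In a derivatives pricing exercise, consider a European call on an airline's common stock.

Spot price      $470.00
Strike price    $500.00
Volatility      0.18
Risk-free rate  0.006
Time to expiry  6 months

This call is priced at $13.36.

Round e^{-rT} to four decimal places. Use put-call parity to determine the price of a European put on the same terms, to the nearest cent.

$41.86

e^(−rT) = e^(−0.006·0.5) = 0.9970
Put-call parity: C − P = S − K·e^(−rT) = 470 − 500·0.9970 = 470 − 498.5000 = -28.5000
P = C − (C − P) = 13.36 − (-28.5000) = 41.8600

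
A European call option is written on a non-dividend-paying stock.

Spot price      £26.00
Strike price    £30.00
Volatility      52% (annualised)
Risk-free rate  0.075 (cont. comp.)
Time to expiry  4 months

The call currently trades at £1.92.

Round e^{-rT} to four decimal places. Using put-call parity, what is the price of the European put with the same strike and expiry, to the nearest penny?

e^(−rT) = e^(−0.075·0.3333) = 0.9753
Put-call parity: C − P = S − K·e^(−rT) = 26 − 30·0.9753 = 26 − 29.2590 = -3.2590
P = C − (C − P) = 1.92 − (-3.2590) = 5.1790

£5.18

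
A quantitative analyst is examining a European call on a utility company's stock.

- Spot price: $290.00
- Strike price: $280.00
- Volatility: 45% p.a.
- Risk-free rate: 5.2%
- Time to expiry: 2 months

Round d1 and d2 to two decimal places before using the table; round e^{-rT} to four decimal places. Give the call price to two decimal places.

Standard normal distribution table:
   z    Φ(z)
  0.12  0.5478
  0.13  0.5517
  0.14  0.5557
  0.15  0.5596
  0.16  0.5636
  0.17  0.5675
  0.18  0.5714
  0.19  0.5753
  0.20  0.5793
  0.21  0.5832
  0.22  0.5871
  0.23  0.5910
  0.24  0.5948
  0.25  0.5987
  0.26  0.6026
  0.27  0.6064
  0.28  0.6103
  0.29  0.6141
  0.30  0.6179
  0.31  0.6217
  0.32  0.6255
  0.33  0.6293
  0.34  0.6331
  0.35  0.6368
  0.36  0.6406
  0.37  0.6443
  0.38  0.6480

$27.16

σ√T = 0.45 × 0.4082 = 0.1837
d₁ = [ln(290/280) + (0.052 + ½·0.45²)·0.1667] / (σ√T) = (0.0351 + 0.0255) / 0.1837 = 0.3300 ⇒ 0.33
d₂ = 0.3300 − 0.1837 = 0.1463 ⇒ 0.15
exp(−rT) = exp(−0.052·0.1667) = 0.9914
N(d₁) = N(0.33) = 0.6293;  N(d₂) = N(0.15) = 0.5596
C = 290·0.6293 − 280·0.9914·0.5596 = 182.4970 − 155.3405 = 27.1565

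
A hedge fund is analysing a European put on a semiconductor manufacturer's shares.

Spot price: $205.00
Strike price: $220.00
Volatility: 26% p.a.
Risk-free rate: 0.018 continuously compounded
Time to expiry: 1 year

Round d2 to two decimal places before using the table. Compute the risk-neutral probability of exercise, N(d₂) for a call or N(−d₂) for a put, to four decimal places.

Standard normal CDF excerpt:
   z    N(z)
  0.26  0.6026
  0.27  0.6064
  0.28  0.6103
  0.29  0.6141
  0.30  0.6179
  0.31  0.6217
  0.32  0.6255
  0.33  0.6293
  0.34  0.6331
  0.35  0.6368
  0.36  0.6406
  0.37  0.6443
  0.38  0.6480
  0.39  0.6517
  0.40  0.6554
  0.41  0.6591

0.6293

σ√T = 0.26·√1 = 0.2600
ln(S/K) + (r + σ²/2)T = ln(205/220) + (0.018 + 0.26²/2)·1 = -0.0706 + 0.0518 = -0.0188
d₁ = -0.0188 / 0.2600 = -0.0724 ⇒ -0.07
d₂ = d₁ − σ√T = -0.0724 − 0.2600 = -0.3324 ⇒ -0.33
Pr(exercise) under Q = N(−d₂) = N(0.33) = 0.6293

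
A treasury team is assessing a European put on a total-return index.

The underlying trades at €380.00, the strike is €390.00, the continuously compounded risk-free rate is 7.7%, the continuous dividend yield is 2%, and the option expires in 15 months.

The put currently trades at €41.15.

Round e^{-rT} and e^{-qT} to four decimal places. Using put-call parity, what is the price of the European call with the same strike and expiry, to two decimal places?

exp(−qT) = exp(−0.02·1.25) = 0.9753;  exp(−rT) = exp(−0.077·1.25) = 0.9082
Put-call parity: C − P = S·e^(−qT) − K·e^(−rT) = 380·0.9753 − 390·0.9082 = 370.6140 − 354.1980 = 16.4160
C = P + (C − P) = 41.15 + (16.4160) = 57.5660

€57.57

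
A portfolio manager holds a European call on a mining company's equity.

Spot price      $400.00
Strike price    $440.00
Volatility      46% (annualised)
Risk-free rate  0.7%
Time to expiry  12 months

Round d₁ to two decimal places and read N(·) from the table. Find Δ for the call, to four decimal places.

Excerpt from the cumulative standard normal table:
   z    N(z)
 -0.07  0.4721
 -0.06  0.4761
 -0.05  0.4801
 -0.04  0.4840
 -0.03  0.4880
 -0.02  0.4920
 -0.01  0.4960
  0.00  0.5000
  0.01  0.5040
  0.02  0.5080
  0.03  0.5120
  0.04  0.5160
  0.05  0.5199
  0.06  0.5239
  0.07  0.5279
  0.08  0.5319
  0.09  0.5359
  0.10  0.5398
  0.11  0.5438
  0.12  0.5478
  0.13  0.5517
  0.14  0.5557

0.5160

σ√T = 0.46 × 1.0000 = 0.4600
d₁ = [ln(400/440) + (0.007 + 0.46²/2)·1] / 0.4600 = [-0.0953 + 0.1128] / 0.4600 = 0.0380 ≈ 0.04
N(d₁) = N(0.04) = 0.5160
Δ_call = N(d₁) = 0.5160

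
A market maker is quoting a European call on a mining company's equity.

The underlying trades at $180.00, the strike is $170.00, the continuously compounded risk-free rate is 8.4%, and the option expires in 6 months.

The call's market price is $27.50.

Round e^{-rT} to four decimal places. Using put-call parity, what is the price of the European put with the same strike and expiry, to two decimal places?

$10.51

e^(−rT) = e^(−0.084·0.5) = 0.9589
Put-call parity: C − P = S − K·e^(−rT) = 180 − 170·0.9589 = 180 − 163.0130 = 16.9870
P = C − (C − P) = 27.50 − (16.9870) = 10.5130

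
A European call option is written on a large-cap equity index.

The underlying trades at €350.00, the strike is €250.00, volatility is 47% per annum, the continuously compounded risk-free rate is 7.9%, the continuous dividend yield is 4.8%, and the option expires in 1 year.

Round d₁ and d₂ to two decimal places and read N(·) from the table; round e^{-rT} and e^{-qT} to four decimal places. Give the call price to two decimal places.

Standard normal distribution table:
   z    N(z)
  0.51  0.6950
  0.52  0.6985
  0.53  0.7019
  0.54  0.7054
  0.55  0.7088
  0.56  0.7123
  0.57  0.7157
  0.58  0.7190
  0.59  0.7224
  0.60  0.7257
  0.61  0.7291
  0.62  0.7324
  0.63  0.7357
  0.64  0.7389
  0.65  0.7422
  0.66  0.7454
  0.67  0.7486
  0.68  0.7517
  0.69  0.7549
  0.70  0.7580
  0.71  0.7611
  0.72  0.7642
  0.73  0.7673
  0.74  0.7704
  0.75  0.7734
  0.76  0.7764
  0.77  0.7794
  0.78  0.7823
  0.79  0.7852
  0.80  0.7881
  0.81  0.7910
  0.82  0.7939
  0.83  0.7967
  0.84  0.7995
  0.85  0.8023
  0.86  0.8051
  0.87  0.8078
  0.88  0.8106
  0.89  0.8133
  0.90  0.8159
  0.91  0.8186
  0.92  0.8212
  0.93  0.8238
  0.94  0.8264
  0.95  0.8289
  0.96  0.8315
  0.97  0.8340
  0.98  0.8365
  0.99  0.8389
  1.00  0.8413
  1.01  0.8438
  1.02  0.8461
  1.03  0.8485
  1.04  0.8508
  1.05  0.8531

σ√T = 0.47·√1 = 0.4700
ln(S/K) + (r − q + σ²/2)T = ln(350/250) + (0.079 − 0.048 + 0.47²/2)·1 = 0.3365 + 0.1414 = 0.4779
d₁ = 0.4779 / 0.4700 = 1.0169 which rounds to 1.02
d₂ = d₁ − σ√T = 1.0169 − 0.4700 = 0.5469 which rounds to 0.55
exp(−qT) = exp(−0.048·1) = 0.9531;  exp(−rT) = exp(−0.079·1) = 0.9240
N(d₁) = N(1.02) = 0.8461;  N(d₂) = N(0.55) = 0.7088
C = 350·0.9531·0.8461 − 250·0.9240·0.7088 = 282.2463 − 163.7328 = 118.5135

€118.51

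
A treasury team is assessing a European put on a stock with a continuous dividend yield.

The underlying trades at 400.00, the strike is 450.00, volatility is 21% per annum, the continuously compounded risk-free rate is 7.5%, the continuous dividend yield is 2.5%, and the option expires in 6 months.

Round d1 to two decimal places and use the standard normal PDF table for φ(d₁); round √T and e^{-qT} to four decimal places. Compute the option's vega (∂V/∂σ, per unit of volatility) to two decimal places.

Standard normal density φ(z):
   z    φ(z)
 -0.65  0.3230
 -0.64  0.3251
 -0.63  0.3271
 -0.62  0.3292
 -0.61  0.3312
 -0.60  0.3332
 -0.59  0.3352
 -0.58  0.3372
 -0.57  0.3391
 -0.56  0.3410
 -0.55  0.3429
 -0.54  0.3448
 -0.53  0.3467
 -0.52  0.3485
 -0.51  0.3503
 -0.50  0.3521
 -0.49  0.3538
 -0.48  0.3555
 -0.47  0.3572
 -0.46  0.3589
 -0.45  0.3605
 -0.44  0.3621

95.78

σ√T = 0.21 × 0.7071 = 0.1485
ln(S/K) + (r − q + σ²/2)T = ln(400/450) + (0.075 − 0.025 + 0.21²/2)·0.5 = -0.1178 + 0.0360 = -0.0818
d₁ = -0.0818 / 0.1485 = -0.5506 → -0.55
√T = √0.5 = 0.7071
φ(d₁) = φ(-0.55) = 0.3429
e^(−qT) = e^(−0.025·0.5) = 0.9876
vega = S·e^(−qT)·φ(d₁)·√T = 400·0.9876·0.3429·0.7071 = 95.7832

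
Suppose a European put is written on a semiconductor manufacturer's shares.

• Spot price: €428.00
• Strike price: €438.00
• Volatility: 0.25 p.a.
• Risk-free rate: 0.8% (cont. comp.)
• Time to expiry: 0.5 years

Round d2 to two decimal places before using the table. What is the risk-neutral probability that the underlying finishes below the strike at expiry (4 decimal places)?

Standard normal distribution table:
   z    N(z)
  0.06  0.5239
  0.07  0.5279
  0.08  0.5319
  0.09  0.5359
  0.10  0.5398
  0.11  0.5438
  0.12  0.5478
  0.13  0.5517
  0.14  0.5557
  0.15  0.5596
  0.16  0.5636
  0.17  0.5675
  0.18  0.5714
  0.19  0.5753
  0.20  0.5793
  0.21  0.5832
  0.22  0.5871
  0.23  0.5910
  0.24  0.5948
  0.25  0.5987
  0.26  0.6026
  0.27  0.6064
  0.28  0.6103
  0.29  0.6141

σ√T = 0.25·√0.5 = 0.1768
d₁ = [ln(428/438) + (0.008 + ½·0.25²)·0.5] / (σ√T) = (-0.0231 + 0.0196) / 0.1768 = -0.0196 which rounds to -0.02
d₂ = -0.0196 − 0.1768 = -0.1964 which rounds to -0.20
Pr(exercise) under Q = N(−d₂) = N(0.20) = 0.5793

0.5793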